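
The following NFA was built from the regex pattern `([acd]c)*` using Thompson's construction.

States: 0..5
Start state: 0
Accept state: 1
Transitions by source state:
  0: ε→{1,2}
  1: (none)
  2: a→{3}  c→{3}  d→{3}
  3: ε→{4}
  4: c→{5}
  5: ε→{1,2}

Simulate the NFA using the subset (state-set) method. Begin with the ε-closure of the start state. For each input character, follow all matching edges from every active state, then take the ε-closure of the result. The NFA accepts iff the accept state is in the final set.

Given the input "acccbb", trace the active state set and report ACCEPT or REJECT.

Answer: REJECT

Trace:
start: ε-closure({0}) = {0,1,2}
'a' @ 1: {3,4}
'c' @ 2: {1,2,5}  [accepting]
'c' @ 3: {3,4}
'c' @ 4: {1,2,5}  [accepting]
'b' @ 5: {}  — state set empty
rest 'b' ignored (set empty)
end set {} — state 1 not in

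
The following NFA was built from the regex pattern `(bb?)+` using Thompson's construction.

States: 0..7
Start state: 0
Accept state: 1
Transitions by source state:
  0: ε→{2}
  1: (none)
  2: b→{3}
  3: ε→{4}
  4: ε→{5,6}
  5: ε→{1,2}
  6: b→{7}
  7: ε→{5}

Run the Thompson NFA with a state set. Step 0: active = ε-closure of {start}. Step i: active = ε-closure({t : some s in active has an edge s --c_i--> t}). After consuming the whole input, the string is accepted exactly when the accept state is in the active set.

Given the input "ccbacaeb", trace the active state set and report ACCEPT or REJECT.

initial (ε-close {0}): {0,2}
'c' @ 1: {}  — dead — no transitions
rest 'cbacaeb' ignored (set empty)
after full input: {}  (accept=1 not in)

Answer: REJECT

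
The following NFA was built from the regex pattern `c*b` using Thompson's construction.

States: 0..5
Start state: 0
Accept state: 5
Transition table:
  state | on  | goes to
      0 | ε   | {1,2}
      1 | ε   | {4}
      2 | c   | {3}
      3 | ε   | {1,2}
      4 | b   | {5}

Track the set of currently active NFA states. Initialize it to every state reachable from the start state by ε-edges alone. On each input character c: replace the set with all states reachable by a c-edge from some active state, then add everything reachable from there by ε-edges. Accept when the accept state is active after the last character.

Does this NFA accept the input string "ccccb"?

Answer: ACCEPT

Derivation:
S₀ = ε-closure({0}) = {0,1,2,4}
'c' @ 1: {1,2,3,4}
'c' @ 2: {1,2,3,4}
'c' @ 3: {1,2,3,4}
'c' @ 4: {1,2,3,4}
'b' @ 5: {5}  ✓accept
final: {5}; accept 5 in set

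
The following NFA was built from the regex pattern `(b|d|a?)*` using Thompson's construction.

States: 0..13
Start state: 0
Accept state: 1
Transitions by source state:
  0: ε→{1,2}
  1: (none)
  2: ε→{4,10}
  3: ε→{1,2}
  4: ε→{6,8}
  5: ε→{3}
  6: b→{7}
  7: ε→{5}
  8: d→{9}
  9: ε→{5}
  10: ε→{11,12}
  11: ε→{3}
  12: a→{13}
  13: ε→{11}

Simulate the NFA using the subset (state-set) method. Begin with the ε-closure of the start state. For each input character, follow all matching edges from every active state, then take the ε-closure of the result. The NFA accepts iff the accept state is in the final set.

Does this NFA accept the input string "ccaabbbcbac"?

initial (ε-close {0}): {0,1,2,3,4,6,8,10,11,12}
'c' @ 1: {}  — state set empty
rest 'caabbbcbac' ignored (set empty)
after full input: {}  (accept=1 not in)

Answer: REJECT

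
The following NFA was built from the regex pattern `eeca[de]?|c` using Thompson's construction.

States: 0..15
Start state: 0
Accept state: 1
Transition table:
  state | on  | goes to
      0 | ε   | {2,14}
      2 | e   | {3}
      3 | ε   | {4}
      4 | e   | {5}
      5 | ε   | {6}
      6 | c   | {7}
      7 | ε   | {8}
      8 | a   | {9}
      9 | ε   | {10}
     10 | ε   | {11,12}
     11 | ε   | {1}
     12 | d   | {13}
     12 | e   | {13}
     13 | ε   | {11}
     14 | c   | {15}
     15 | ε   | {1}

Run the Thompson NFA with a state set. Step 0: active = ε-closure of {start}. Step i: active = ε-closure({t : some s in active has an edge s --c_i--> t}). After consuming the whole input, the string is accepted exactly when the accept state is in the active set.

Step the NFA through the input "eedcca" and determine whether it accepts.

initial (ε-close {0}): {0,2,14}
'e' @ 1: {3,4}
'e' @ 2: {5,6}
'd' @ 3: {}  — dead — no transitions
rest 'cca' ignored (set empty)
final: {}; accept 1 not in set

Answer: REJECT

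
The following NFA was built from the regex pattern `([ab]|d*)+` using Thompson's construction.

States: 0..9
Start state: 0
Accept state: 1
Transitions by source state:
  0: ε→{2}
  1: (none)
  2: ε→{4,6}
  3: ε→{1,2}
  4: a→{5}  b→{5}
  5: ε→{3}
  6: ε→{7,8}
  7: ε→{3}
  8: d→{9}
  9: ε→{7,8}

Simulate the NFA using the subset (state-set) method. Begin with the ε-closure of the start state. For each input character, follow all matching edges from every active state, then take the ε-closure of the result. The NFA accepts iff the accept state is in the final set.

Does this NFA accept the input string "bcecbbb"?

Answer: REJECT

Steps:
start: ε-closure({0}) = {0,1,2,3,4,6,7,8}
'b' @ 1: {1,2,3,4,5,6,7,8}  [accepting]
'c' @ 2: {}  — no active states
rest 'ecbbb' ignored (set empty)
final: {}; accept 1 not in set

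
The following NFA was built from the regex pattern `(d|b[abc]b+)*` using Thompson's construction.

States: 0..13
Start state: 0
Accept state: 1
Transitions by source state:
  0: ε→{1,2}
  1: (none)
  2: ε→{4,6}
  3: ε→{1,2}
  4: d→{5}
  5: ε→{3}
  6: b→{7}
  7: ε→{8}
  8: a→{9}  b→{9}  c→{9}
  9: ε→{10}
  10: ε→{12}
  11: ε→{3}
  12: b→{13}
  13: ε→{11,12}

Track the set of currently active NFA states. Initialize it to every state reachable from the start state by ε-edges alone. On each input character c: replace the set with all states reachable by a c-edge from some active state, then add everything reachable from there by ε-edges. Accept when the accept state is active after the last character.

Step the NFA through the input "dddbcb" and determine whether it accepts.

initial (ε-close {0}): {0,1,2,4,6}
'd' @ 1: {1,2,3,4,5,6}  [accepting]
'd' @ 2: {1,2,3,4,5,6}  [accepting]
'd' @ 3: {1,2,3,4,5,6}  [accepting]
'b' @ 4: {7,8}
'c' @ 5: {9,10,12}
'b' @ 6: {1,2,3,4,6,11,12,13}  [accepting]
final: {1,2,3,4,6,11,12,13}; accept 1 in set

Answer: ACCEPT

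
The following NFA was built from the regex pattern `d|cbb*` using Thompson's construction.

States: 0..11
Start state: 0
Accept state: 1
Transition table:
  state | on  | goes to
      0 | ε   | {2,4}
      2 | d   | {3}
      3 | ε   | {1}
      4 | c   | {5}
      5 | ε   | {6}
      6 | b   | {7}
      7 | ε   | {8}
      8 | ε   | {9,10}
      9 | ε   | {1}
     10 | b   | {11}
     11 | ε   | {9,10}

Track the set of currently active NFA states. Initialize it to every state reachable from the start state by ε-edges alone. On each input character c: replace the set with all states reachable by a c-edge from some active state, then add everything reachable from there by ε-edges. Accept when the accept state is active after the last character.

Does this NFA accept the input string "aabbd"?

initial (ε-close {0}): {0,2,4}
'a' @ 1: {}  — state set empty
rest 'abbd' ignored (set empty)
end set {} — state 1 not in

Answer: REJECT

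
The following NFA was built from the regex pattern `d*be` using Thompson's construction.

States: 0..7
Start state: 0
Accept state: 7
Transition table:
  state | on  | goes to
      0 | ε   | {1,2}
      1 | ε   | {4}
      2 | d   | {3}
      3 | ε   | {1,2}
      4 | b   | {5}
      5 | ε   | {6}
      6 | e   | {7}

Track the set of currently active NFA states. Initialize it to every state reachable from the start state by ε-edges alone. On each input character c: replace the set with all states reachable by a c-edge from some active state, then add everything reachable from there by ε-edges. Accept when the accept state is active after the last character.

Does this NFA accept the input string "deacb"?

Answer: REJECT

Steps:
start: ε-closure({0}) = {0,1,2,4}
'd' @ 1: {1,2,3,4}
'e' @ 2: {}  — state set empty
rest 'acb' ignored (set empty)
after full input: {}  (accept=7 not in)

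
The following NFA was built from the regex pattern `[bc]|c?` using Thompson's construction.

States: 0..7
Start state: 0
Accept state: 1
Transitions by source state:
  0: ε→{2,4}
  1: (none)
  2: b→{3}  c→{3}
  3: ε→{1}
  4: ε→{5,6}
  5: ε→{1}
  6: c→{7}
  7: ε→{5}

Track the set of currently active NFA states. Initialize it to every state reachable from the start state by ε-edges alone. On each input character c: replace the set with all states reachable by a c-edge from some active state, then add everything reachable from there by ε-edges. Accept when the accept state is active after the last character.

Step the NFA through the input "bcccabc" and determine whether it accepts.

Answer: REJECT

Derivation:
initial (ε-close {0}): {0,1,2,4,5,6}
'b' @ 1: {1,3}  [accepting]
'c' @ 2: {}  — no active states
rest 'ccabc' ignored (set empty)
end set {} — state 1 not in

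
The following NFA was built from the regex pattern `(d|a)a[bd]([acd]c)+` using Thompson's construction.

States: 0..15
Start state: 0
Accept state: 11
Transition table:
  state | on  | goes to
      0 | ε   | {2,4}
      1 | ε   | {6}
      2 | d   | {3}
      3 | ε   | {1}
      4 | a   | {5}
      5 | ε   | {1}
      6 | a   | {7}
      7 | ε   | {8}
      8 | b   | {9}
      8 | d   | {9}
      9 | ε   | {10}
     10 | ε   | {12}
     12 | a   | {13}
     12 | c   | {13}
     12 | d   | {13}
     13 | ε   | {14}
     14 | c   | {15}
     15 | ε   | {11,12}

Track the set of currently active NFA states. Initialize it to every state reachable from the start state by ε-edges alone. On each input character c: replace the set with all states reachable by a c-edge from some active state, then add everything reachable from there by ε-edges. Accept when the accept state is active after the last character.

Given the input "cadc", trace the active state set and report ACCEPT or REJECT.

Answer: REJECT

Steps:
start: ε-closure({0}) = {0,2,4}
'c' @ 1: {}  — no active states
rest 'adc' ignored (set empty)
end set {} — state 11 not in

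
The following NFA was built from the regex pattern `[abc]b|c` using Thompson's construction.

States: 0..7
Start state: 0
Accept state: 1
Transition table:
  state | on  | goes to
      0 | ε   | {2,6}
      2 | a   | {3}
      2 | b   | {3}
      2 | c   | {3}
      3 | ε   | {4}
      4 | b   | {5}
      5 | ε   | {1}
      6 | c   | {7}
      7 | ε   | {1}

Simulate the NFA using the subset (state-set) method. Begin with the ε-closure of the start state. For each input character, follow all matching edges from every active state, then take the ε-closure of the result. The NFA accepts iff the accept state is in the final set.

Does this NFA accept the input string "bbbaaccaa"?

initial (ε-close {0}): {0,2,6}
'b' @ 1: {3,4}
'b' @ 2: {1,5}  (accept∈set)
'b' @ 3: {}  — dead — no transitions
rest 'aaccaa' ignored (set empty)
final: {}; accept 1 not in set

Answer: REJECT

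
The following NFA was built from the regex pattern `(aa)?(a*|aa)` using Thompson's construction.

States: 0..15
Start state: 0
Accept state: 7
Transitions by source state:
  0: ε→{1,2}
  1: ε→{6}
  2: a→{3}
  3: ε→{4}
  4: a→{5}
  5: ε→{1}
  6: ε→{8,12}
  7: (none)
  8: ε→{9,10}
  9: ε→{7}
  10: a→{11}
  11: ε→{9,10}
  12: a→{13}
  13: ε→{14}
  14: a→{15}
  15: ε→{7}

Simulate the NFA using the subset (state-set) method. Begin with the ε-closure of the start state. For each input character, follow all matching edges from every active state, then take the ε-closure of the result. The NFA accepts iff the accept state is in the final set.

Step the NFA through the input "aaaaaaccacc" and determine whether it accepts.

initial (ε-close {0}): {0,1,2,6,7,8,9,10,12}
'a' @ 1: {3,4,7,9,10,11,13,14}  ✓accept
'a' @ 2: {1,5,6,7,8,9,10,11,12,15}  ✓accept
'a' @ 3: {7,9,10,11,13,14}  ✓accept
'a' @ 4: {7,9,10,11,15}  ✓accept
'a' @ 5: {7,9,10,11}  ✓accept
'a' @ 6: {7,9,10,11}  ✓accept
'c' @ 7: {}  — no active states
rest 'cacc' ignored (set empty)
final: {}; accept 7 not in set

Answer: REJECT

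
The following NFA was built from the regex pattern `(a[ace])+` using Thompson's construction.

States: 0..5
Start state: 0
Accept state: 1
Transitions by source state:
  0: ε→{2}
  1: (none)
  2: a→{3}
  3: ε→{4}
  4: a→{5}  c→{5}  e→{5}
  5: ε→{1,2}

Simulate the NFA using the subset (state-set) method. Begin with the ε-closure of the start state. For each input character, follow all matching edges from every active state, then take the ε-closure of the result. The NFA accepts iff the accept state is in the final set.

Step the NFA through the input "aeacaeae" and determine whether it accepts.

Answer: ACCEPT

Trace:
start: ε-closure({0}) = {0,2}
'a' @ 1: {3,4}
'e' @ 2: {1,2,5}  ✓accept
'a' @ 3: {3,4}
'c' @ 4: {1,2,5}  ✓accept
'a' @ 5: {3,4}
'e' @ 6: {1,2,5}  ✓accept
'a' @ 7: {3,4}
'e' @ 8: {1,2,5}  ✓accept
end set {1,2,5} — state 1 in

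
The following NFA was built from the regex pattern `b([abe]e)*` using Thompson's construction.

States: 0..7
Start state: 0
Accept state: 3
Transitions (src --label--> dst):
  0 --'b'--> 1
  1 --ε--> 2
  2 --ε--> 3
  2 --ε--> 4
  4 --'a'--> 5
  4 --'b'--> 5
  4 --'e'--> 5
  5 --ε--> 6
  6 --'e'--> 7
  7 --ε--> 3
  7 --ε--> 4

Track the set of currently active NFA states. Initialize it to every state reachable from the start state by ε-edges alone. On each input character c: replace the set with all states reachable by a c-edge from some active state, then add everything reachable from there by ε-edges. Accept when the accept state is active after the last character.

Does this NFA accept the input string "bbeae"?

Answer: ACCEPT

Steps:
initial (ε-close {0}): {0}
'b' @ 1: {1,2,3,4}  (accept∈set)
'b' @ 2: {5,6}
'e' @ 3: {3,4,7}  (accept∈set)
'a' @ 4: {5,6}
'e' @ 5: {3,4,7}  (accept∈set)
final: {3,4,7}; accept 3 in set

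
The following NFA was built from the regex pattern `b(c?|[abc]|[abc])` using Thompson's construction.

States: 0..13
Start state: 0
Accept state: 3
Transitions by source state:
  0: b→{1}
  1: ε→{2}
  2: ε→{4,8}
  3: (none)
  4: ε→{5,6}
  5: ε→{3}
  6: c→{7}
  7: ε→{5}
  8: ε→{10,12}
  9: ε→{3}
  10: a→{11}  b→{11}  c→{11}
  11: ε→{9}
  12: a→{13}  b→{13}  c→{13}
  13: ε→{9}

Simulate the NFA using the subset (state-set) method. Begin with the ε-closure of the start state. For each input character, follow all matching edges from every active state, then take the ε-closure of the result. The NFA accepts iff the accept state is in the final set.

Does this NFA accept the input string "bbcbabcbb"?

Answer: REJECT

Steps:
start: ε-closure({0}) = {0}
'b' @ 1: {1,2,3,4,5,6,8,10,12}  [accepting]
'b' @ 2: {3,9,11,13}  [accepting]
'c' @ 3: {}  — dead — no transitions
rest 'babcbb' ignored (set empty)
after full input: {}  (accept=3 not in)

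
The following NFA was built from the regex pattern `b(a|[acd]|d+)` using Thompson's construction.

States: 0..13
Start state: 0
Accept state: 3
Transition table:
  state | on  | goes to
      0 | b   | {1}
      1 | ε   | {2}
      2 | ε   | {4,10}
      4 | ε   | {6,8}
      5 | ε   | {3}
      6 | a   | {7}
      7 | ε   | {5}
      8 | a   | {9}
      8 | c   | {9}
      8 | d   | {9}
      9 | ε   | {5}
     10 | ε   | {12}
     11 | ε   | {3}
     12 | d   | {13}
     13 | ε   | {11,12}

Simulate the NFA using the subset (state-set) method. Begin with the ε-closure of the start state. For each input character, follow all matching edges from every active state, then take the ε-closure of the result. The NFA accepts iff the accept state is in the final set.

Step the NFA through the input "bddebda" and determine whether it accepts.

Answer: REJECT

Derivation:
start: ε-closure({0}) = {0}
'b' @ 1: {1,2,4,6,8,10,12}
'd' @ 2: {3,5,9,11,12,13}  (accept∈set)
'd' @ 3: {3,11,12,13}  (accept∈set)
'e' @ 4: {}  — dead — no transitions
rest 'bda' ignored (set empty)
end set {} — state 3 not in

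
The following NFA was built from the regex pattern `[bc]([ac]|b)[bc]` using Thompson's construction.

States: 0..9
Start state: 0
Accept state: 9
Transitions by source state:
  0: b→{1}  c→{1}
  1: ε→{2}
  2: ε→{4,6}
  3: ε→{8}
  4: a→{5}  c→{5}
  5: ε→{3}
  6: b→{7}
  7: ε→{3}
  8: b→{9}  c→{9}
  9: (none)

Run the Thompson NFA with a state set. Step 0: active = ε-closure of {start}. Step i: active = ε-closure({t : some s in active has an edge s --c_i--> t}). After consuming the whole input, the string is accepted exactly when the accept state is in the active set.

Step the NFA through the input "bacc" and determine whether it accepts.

start: ε-closure({0}) = {0}
'b' @ 1: {1,2,4,6}
'a' @ 2: {3,5,8}
'c' @ 3: {9}  ✓accept
'c' @ 4: {}  — dead — no transitions
end set {} — state 9 not in

Answer: REJECT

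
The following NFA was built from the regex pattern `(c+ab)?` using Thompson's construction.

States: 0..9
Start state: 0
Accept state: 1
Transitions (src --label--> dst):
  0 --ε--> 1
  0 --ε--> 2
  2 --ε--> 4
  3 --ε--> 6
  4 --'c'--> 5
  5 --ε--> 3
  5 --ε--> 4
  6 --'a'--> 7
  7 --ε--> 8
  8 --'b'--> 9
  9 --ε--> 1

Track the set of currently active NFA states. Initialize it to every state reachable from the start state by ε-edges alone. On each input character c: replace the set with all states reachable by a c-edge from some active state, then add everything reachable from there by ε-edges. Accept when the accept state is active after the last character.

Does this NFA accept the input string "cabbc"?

initial (ε-close {0}): {0,1,2,4}
'c' @ 1: {3,4,5,6}
'a' @ 2: {7,8}
'b' @ 3: {1,9}  [accepting]
'b' @ 4: {}  — dead — no transitions
rest 'c' ignored (set empty)
final: {}; accept 1 not in set

Answer: REJECT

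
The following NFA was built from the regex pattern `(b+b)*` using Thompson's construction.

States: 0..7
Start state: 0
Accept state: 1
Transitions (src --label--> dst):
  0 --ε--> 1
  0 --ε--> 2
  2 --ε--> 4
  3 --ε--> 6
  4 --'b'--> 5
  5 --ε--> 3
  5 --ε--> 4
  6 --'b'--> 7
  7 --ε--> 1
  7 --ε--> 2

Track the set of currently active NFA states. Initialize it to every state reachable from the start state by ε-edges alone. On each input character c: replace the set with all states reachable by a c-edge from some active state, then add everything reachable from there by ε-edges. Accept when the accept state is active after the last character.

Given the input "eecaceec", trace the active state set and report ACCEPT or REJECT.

Answer: REJECT

Trace:
initial (ε-close {0}): {0,1,2,4}
'e' @ 1: {}  — no active states
rest 'ecaceec' ignored (set empty)
final: {}; accept 1 not in set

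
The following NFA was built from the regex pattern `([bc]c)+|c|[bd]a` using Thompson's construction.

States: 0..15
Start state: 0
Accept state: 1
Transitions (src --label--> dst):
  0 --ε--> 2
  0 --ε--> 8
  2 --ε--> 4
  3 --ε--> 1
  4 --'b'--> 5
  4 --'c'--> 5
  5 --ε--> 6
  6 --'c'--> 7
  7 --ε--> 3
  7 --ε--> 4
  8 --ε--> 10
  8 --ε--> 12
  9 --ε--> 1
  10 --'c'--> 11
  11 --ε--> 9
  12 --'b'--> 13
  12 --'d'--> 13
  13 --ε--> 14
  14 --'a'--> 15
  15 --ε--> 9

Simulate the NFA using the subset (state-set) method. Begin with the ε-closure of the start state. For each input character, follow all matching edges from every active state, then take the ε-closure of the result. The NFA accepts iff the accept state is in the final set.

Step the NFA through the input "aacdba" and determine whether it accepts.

initial (ε-close {0}): {0,2,4,8,10,12}
'a' @ 1: {}  — no active states
rest 'acdba' ignored (set empty)
final: {}; accept 1 not in set

Answer: REJECT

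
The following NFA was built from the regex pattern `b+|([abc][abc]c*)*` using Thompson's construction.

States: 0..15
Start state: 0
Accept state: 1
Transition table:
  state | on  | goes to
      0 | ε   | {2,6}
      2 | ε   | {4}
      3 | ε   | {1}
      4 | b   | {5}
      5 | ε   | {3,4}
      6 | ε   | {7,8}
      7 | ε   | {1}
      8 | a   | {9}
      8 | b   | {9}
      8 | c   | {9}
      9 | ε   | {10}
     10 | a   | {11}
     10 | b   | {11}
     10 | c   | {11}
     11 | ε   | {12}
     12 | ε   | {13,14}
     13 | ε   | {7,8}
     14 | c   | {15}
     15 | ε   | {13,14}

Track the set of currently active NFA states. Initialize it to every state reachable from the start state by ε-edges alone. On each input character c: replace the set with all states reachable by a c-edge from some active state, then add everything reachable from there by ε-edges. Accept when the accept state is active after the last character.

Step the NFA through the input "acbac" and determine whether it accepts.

S₀ = ε-closure({0}) = {0,1,2,4,6,7,8}
'a' @ 1: {9,10}
'c' @ 2: {1,7,8,11,12,13,14}  ✓accept
'b' @ 3: {9,10}
'a' @ 4: {1,7,8,11,12,13,14}  ✓accept
'c' @ 5: {1,7,8,9,10,13,14,15}  ✓accept
end set {1,7,8,9,10,13,14,15} — state 1 in

Answer: ACCEPT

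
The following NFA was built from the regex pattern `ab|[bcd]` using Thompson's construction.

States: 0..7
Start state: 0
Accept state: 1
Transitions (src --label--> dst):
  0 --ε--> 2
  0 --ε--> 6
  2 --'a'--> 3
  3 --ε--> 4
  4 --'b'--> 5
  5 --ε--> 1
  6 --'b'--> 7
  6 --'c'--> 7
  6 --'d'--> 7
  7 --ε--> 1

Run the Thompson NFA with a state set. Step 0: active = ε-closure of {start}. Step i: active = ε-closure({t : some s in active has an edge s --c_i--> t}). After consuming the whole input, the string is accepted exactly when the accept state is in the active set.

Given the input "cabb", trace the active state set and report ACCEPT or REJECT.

Answer: REJECT

Trace:
initial (ε-close {0}): {0,2,6}
'c' @ 1: {1,7}  ✓accept
'a' @ 2: {}  — state set empty
rest 'bb' ignored (set empty)
final: {}; accept 1 not in set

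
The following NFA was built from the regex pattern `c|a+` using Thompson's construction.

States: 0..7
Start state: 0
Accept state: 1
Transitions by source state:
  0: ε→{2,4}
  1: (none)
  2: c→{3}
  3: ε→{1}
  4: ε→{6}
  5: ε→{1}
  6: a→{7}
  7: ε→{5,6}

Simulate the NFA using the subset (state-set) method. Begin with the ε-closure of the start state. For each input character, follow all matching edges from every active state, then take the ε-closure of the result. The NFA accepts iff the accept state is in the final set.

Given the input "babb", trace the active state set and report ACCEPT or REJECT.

initial (ε-close {0}): {0,2,4,6}
'b' @ 1: {}  — no active states
rest 'abb' ignored (set empty)
after full input: {}  (accept=1 not in)

Answer: REJECT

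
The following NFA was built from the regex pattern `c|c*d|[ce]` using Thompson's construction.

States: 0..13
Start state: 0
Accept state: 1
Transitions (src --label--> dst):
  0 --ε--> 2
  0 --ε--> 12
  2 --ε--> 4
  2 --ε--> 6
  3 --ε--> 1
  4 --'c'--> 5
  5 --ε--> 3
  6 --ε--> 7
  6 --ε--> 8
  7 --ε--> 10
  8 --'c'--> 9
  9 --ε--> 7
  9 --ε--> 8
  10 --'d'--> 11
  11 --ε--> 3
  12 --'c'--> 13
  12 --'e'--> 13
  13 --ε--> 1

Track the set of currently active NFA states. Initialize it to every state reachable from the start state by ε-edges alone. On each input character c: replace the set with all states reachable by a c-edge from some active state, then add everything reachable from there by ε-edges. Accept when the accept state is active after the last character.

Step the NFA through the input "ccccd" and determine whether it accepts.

start: ε-closure({0}) = {0,2,4,6,7,8,10,12}
'c' @ 1: {1,3,5,7,8,9,10,13}  (accept∈set)
'c' @ 2: {7,8,9,10}
'c' @ 3: {7,8,9,10}
'c' @ 4: {7,8,9,10}
'd' @ 5: {1,3,11}  (accept∈set)
final: {1,3,11}; accept 1 in set

Answer: ACCEPT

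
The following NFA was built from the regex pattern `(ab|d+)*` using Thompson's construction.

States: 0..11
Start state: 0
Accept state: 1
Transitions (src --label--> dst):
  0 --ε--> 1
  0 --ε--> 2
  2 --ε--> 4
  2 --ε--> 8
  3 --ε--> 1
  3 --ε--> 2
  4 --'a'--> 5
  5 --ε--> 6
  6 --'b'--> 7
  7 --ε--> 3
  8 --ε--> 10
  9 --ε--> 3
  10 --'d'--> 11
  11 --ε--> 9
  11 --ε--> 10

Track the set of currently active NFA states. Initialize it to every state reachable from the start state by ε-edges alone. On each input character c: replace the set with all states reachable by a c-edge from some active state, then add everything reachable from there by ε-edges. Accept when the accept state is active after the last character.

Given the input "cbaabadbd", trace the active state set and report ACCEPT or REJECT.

Answer: REJECT

Steps:
initial (ε-close {0}): {0,1,2,4,8,10}
'c' @ 1: {}  — state set empty
rest 'baabadbd' ignored (set empty)
after full input: {}  (accept=1 not in)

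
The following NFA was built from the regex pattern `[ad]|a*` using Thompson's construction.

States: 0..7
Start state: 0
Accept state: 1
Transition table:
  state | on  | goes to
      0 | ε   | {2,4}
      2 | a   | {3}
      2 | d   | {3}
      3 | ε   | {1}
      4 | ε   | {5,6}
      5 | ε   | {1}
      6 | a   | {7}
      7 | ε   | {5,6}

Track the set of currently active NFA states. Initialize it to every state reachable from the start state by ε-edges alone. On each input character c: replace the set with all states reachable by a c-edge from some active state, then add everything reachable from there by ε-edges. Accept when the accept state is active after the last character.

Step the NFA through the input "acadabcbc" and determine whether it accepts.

Answer: REJECT

Steps:
initial (ε-close {0}): {0,1,2,4,5,6}
'a' @ 1: {1,3,5,6,7}  (accept∈set)
'c' @ 2: {}  — no active states
rest 'adabcbc' ignored (set empty)
end set {} — state 1 not in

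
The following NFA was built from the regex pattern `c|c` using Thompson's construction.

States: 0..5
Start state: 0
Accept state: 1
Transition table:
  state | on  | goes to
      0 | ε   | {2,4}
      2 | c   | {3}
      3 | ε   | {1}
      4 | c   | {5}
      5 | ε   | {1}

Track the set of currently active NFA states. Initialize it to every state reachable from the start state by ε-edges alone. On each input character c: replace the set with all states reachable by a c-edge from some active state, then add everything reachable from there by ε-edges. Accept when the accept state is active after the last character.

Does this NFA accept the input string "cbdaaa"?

initial (ε-close {0}): {0,2,4}
'c' @ 1: {1,3,5}  ✓accept
'b' @ 2: {}  — dead — no transitions
rest 'daaa' ignored (set empty)
after full input: {}  (accept=1 not in)

Answer: REJECT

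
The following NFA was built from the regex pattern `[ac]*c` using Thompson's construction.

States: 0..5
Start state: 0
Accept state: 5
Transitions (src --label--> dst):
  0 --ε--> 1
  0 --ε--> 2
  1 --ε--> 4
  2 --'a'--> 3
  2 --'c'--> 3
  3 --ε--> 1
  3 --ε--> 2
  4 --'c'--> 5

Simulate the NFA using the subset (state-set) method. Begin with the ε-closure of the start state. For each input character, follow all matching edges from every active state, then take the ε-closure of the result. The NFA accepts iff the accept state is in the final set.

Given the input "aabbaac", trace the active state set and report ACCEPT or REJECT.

Answer: REJECT

Steps:
start: ε-closure({0}) = {0,1,2,4}
'a' @ 1: {1,2,3,4}
'a' @ 2: {1,2,3,4}
'b' @ 3: {}  — dead — no transitions
rest 'baac' ignored (set empty)
final: {}; accept 5 not in set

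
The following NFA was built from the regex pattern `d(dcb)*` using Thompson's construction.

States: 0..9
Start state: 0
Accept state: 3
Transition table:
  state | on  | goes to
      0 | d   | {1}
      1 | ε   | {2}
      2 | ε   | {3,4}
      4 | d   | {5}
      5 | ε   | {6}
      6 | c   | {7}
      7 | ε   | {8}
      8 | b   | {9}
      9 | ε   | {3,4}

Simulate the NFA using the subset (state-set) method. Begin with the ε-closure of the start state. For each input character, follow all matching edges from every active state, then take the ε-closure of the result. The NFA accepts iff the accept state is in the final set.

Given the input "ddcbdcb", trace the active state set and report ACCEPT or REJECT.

S₀ = ε-closure({0}) = {0}
'd' @ 1: {1,2,3,4}  [accepting]
'd' @ 2: {5,6}
'c' @ 3: {7,8}
'b' @ 4: {3,4,9}  [accepting]
'd' @ 5: {5,6}
'c' @ 6: {7,8}
'b' @ 7: {3,4,9}  [accepting]
end set {3,4,9} — state 3 in

Answer: ACCEPT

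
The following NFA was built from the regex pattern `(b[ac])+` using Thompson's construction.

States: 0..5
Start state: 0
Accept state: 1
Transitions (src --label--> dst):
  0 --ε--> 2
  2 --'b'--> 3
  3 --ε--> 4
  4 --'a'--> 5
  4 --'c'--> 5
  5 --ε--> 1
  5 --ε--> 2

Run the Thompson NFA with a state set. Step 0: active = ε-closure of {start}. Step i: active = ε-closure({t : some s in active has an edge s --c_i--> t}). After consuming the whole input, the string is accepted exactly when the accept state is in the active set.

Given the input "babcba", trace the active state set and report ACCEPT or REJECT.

Answer: ACCEPT

Derivation:
initial (ε-close {0}): {0,2}
'b' @ 1: {3,4}
'a' @ 2: {1,2,5}  [accepting]
'b' @ 3: {3,4}
'c' @ 4: {1,2,5}  [accepting]
'b' @ 5: {3,4}
'a' @ 6: {1,2,5}  [accepting]
after full input: {1,2,5}  (accept=1 in)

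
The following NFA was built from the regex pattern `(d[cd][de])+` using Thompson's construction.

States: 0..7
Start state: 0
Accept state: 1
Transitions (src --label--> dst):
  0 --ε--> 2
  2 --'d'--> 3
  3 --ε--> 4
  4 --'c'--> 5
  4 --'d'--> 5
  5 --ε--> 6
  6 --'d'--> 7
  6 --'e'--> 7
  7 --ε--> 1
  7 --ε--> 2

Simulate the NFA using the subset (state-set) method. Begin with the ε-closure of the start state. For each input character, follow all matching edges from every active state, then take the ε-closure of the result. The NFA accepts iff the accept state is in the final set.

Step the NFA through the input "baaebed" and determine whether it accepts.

S₀ = ε-closure({0}) = {0,2}
'b' @ 1: {}  — no active states
rest 'aaebed' ignored (set empty)
after full input: {}  (accept=1 not in)

Answer: REJECT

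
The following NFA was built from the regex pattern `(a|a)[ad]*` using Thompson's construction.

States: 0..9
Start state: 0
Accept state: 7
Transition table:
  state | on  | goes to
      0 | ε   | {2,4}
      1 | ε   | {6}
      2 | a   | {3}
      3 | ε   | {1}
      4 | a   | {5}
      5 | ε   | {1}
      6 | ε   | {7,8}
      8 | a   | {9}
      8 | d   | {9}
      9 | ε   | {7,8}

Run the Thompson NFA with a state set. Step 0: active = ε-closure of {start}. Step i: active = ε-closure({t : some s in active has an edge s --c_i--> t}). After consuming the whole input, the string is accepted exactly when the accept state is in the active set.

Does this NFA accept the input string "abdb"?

S₀ = ε-closure({0}) = {0,2,4}
'a' @ 1: {1,3,5,6,7,8}  [accepting]
'b' @ 2: {}  — state set empty
rest 'db' ignored (set empty)
end set {} — state 7 not in

Answer: REJECT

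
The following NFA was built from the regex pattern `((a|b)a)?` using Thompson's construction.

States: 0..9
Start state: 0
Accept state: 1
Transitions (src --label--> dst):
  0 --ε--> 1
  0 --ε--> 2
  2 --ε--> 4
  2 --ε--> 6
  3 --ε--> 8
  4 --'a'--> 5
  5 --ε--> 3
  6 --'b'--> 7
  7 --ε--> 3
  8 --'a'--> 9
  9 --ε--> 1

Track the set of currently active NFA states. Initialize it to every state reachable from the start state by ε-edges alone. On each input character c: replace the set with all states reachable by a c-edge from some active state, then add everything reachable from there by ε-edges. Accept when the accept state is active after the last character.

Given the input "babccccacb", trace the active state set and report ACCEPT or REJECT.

start: ε-closure({0}) = {0,1,2,4,6}
'b' @ 1: {3,7,8}
'a' @ 2: {1,9}  ✓accept
'b' @ 3: {}  — state set empty
rest 'ccccacb' ignored (set empty)
end set {} — state 1 not in

Answer: REJECT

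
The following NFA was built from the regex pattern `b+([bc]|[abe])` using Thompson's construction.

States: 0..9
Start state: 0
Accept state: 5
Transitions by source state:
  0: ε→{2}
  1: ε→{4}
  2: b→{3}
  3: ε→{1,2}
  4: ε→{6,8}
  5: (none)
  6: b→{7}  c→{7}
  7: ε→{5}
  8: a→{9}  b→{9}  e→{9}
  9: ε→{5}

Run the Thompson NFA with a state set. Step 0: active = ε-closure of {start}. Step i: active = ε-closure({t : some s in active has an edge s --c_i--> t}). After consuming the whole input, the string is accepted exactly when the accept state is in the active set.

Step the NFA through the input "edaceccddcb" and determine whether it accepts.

Answer: REJECT

Trace:
S₀ = ε-closure({0}) = {0,2}
'e' @ 1: {}  — dead — no transitions
rest 'daceccddcb' ignored (set empty)
end set {} — state 5 not in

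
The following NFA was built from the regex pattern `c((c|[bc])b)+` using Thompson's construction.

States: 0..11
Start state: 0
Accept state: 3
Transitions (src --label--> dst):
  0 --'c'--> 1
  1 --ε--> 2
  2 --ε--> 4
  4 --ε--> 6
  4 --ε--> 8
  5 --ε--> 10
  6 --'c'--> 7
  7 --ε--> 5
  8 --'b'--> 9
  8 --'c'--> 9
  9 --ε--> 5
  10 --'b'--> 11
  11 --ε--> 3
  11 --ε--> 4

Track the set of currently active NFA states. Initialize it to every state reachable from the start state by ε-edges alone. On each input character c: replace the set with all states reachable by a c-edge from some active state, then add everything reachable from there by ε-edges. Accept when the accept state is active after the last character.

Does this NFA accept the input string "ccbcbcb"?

Answer: ACCEPT

Derivation:
start: ε-closure({0}) = {0}
'c' @ 1: {1,2,4,6,8}
'c' @ 2: {5,7,9,10}
'b' @ 3: {3,4,6,8,11}  ✓accept
'c' @ 4: {5,7,9,10}
'b' @ 5: {3,4,6,8,11}  ✓accept
'c' @ 6: {5,7,9,10}
'b' @ 7: {3,4,6,8,11}  ✓accept
after full input: {3,4,6,8,11}  (accept=3 in)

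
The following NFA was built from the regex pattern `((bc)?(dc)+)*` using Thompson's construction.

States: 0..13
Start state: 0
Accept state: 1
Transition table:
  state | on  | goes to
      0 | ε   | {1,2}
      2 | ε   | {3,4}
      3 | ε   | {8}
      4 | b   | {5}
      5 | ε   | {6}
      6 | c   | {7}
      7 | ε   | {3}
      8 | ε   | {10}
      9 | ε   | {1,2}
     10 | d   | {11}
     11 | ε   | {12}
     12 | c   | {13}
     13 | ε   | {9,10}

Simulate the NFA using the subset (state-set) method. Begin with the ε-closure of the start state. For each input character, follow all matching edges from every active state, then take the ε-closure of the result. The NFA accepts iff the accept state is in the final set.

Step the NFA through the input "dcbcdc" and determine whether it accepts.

S₀ = ε-closure({0}) = {0,1,2,3,4,8,10}
'd' @ 1: {11,12}
'c' @ 2: {1,2,3,4,8,9,10,13}  [accepting]
'b' @ 3: {5,6}
'c' @ 4: {3,7,8,10}
'd' @ 5: {11,12}
'c' @ 6: {1,2,3,4,8,9,10,13}  [accepting]
end set {1,2,3,4,8,9,10,13} — state 1 in

Answer: ACCEPT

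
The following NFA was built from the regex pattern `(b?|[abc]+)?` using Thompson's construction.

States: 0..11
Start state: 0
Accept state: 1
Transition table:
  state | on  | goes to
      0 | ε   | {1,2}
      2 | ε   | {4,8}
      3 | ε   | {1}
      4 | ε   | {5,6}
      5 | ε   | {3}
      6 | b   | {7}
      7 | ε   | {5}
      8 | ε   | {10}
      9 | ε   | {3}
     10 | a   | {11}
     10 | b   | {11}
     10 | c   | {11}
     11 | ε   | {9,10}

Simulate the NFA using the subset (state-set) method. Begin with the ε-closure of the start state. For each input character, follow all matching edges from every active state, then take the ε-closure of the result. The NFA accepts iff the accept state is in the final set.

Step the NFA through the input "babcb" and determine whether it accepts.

Answer: ACCEPT

Derivation:
initial (ε-close {0}): {0,1,2,3,4,5,6,8,10}
'b' @ 1: {1,3,5,7,9,10,11}  (accept∈set)
'a' @ 2: {1,3,9,10,11}  (accept∈set)
'b' @ 3: {1,3,9,10,11}  (accept∈set)
'c' @ 4: {1,3,9,10,11}  (accept∈set)
'b' @ 5: {1,3,9,10,11}  (accept∈set)
end set {1,3,9,10,11} — state 1 in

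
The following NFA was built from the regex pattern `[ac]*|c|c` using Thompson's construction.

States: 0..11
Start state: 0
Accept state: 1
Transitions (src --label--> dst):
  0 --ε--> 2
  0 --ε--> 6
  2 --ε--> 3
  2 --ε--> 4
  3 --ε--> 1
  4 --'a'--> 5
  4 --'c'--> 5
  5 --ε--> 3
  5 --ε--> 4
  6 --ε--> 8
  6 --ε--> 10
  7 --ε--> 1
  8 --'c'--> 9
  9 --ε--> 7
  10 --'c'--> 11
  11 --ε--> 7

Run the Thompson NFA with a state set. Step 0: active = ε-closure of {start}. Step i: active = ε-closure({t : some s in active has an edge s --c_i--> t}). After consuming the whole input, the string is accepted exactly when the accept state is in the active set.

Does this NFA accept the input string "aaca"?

Answer: ACCEPT

Trace:
start: ε-closure({0}) = {0,1,2,3,4,6,8,10}
'a' @ 1: {1,3,4,5}  ✓accept
'a' @ 2: {1,3,4,5}  ✓accept
'c' @ 3: {1,3,4,5}  ✓accept
'a' @ 4: {1,3,4,5}  ✓accept
after full input: {1,3,4,5}  (accept=1 in)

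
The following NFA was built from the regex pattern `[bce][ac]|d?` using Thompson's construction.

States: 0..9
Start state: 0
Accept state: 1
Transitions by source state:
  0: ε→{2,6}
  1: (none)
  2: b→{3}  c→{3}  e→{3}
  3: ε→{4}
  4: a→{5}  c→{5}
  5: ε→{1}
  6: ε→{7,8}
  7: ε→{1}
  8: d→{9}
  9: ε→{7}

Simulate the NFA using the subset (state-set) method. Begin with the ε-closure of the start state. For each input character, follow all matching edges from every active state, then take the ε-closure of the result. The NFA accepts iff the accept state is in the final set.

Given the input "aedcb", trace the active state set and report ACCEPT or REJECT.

Answer: REJECT

Derivation:
initial (ε-close {0}): {0,1,2,6,7,8}
'a' @ 1: {}  — no active states
rest 'edcb' ignored (set empty)
after full input: {}  (accept=1 not in)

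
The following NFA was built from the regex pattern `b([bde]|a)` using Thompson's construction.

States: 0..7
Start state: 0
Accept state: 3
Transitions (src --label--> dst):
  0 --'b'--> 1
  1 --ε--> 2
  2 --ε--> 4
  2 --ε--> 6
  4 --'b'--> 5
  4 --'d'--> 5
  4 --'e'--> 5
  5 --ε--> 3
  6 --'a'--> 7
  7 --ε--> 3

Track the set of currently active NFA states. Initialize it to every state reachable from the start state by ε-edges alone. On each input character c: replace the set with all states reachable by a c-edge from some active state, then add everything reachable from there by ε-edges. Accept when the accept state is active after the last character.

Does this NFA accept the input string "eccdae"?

S₀ = ε-closure({0}) = {0}
'e' @ 1: {}  — dead — no transitions
rest 'ccdae' ignored (set empty)
after full input: {}  (accept=3 not in)

Answer: REJECT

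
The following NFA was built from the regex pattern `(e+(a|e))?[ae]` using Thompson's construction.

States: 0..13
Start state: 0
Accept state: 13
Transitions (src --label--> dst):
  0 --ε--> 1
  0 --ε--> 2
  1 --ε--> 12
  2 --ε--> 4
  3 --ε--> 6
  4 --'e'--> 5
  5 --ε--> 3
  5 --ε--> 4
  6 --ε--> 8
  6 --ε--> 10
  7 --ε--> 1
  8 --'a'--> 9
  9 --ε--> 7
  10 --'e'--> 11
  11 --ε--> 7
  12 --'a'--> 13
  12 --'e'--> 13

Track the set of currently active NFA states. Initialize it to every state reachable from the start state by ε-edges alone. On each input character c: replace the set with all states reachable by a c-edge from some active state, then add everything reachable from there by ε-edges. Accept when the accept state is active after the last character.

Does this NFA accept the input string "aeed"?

start: ε-closure({0}) = {0,1,2,4,12}
'a' @ 1: {13}  ✓accept
'e' @ 2: {}  — dead — no transitions
rest 'ed' ignored (set empty)
after full input: {}  (accept=13 not in)

Answer: REJECT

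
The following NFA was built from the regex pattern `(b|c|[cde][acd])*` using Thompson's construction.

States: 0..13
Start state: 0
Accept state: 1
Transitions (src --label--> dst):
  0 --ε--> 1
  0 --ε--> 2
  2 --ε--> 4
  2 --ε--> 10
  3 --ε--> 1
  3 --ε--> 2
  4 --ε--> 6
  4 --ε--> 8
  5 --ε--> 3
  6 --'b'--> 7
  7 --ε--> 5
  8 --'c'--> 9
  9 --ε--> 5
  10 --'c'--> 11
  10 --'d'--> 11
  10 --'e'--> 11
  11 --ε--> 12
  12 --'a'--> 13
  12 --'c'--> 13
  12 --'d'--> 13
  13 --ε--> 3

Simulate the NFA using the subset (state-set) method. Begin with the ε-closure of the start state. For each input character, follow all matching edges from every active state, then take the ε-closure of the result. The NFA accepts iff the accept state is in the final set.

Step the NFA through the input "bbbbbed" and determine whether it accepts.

Answer: ACCEPT

Derivation:
initial (ε-close {0}): {0,1,2,4,6,8,10}
'b' @ 1: {1,2,3,4,5,6,7,8,10}  ✓accept
'b' @ 2: {1,2,3,4,5,6,7,8,10}  ✓accept
'b' @ 3: {1,2,3,4,5,6,7,8,10}  ✓accept
'b' @ 4: {1,2,3,4,5,6,7,8,10}  ✓accept
'b' @ 5: {1,2,3,4,5,6,7,8,10}  ✓accept
'e' @ 6: {11,12}
'd' @ 7: {1,2,3,4,6,8,10,13}  ✓accept
final: {1,2,3,4,6,8,10,13}; accept 1 in set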